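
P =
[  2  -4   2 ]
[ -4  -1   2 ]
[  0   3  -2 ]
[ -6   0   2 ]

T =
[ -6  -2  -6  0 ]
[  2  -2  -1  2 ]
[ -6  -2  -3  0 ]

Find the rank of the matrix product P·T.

2

First compute PT:
[[-32,   0, -14,  -8],
 [ 10,   6,  19,  -2],
 [ 18,  -2,   3,   6],
 [ 24,   8,  30,   0]]
Now row reduce the product.
R2 ← R2 + (5/16)·R1: [0, 6, 117/8, -9/2]
R3 ← R3 + (9/16)·R1: [0, -2, -39/8, 3/2]
R4 ← R4 + (3/4)·R1: [0, 8, 39/2, -6]
R3 ← R3 + (1/3)·R2: [0, 0, 0, 0]
R4 ← R4 − (4/3)·R2: [0, 0, 0, 0]
2 nonzero rows, so rank(PT) = 2.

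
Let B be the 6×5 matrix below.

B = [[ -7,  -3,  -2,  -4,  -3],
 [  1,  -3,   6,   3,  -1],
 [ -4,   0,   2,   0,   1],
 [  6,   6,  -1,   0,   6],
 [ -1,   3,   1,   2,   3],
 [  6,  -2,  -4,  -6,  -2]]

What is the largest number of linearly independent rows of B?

Row reduce to echelon form.
R2 ← R2 + (1/7)·R1: [0, -24/7, 40/7, 17/7, -10/7]
R3 ← R3 − (4/7)·R1: [0, 12/7, 22/7, 16/7, 19/7]
R4 ← R4 + (6/7)·R1: [0, 24/7, -19/7, -24/7, 24/7]
R5 ← R5 − (1/7)·R1: [0, 24/7, 9/7, 18/7, 24/7]
R6 ← R6 + (6/7)·R1: [0, -32/7, -40/7, -66/7, -32/7]
R3 ← R3 + (1/2)·R2: [0, 0, 6, 7/2, 2]
R4 ← R4 + R2: [0, 0, 3, -1, 2]
R5 ← R5 + R2: [0, 0, 7, 5, 2]
R6 ← R6 − (4/3)·R2: [0, 0, -40/3, -38/3, -8/3]
R4 ← R4 − (1/2)·R3: [0, 0, 0, -11/4, 1]
R5 ← R5 − (7/6)·R3: [0, 0, 0, 11/12, -1/3]
R6 ← R6 + (20/9)·R3: [0, 0, 0, -44/9, 16/9]
R5 ← R5 + (1/3)·R4: [0, 0, 0, 0, 0]
R6 ← R6 − (16/9)·R4: [0, 0, 0, 0, 0]
Echelon form has 4 nonzero rows, so rank(B) = 4.
The rank gives the maximum number of linearly independent rows: 4.

4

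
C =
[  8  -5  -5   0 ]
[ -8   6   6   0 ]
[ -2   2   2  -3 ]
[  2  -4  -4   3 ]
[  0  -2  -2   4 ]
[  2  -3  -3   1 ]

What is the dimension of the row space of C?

Row reduce to echelon form.
R2 ← R2 + R1: [0, 1, 1, 0]
R3 ← R3 + (1/4)·R1: [0, 3/4, 3/4, -3]
R4 ← R4 − (1/4)·R1: [0, -11/4, -11/4, 3]
R6 ← R6 − (1/4)·R1: [0, -7/4, -7/4, 1]
R3 ← R3 − (3/4)·R2: [0, 0, 0, -3]
R4 ← R4 + (11/4)·R2: [0, 0, 0, 3]
R5 ← R5 + (2)·R2: [0, 0, 0, 4]
R6 ← R6 + (7/4)·R2: [0, 0, 0, 1]
R4 ← R4 + R3: [0, 0, 0, 0]
R5 ← R5 + (4/3)·R3: [0, 0, 0, 0]
R6 ← R6 + (1/3)·R3: [0, 0, 0, 0]
Echelon form has 3 nonzero rows, so rank(C) = 3.
The row space has dimension equal to the rank: 3.

3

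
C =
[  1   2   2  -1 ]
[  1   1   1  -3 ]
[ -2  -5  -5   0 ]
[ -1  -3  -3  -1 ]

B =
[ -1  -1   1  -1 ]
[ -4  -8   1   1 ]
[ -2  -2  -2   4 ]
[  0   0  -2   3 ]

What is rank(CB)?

2

First compute CB:
[[-13, -21,   1,   6],
 [ -7, -11,   6,  -5],
 [ 32,  52,   3, -23],
 [ 19,  31,   4, -17]]
Now row reduce the product.
R2 ← R2 − (7/13)·R1: [0, 4/13, 71/13, -107/13]
R3 ← R3 + (32/13)·R1: [0, 4/13, 71/13, -107/13]
R4 ← R4 + (19/13)·R1: [0, 4/13, 71/13, -107/13]
R3 ← R3 − R2: [0, 0, 0, 0]
R4 ← R4 − R2: [0, 0, 0, 0]
2 nonzero rows, so rank(CB) = 2.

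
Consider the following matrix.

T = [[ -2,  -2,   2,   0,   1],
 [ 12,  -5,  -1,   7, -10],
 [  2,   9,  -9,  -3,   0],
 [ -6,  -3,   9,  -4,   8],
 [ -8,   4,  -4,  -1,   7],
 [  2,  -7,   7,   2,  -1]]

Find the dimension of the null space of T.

Row reduce to echelon form.
R2 ← R2 + (6)·R1: [0, -17, 11, 7, -4]
R3 ← R3 + R1: [0, 7, -7, -3, 1]
R4 ← R4 − (3)·R1: [0, 3, 3, -4, 5]
R5 ← R5 − (4)·R1: [0, 12, -12, -1, 3]
R6 ← R6 + R1: [0, -9, 9, 2, 0]
R3 ← R3 + (7/17)·R2: [0, 0, -42/17, -2/17, -11/17]
R4 ← R4 + (3/17)·R2: [0, 0, 84/17, -47/17, 73/17]
R5 ← R5 + (12/17)·R2: [0, 0, -72/17, 67/17, 3/17]
R6 ← R6 − (9/17)·R2: [0, 0, 54/17, -29/17, 36/17]
R4 ← R4 + (2)·R3: [0, 0, 0, -3, 3]
R5 ← R5 − (12/7)·R3: [0, 0, 0, 29/7, 9/7]
R6 ← R6 + (9/7)·R3: [0, 0, 0, -13/7, 9/7]
R5 ← R5 + (29/21)·R4: [0, 0, 0, 0, 38/7]
R6 ← R6 − (13/21)·R4: [0, 0, 0, 0, -4/7]
R6 ← R6 + (2/19)·R5: [0, 0, 0, 0, 0]
5 nonzero rows, so rank(T) = 5.
T has 5 columns; by rank–nullity, nullity = 5 − 5 = 0.

0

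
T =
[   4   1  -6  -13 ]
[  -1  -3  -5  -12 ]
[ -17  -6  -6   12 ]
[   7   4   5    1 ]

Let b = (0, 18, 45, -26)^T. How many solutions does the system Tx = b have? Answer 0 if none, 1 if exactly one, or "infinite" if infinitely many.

Row reduce the augmented matrix [T | b].
R2 ← R2 + (1/4)·R1: [0, -11/4, -13/2, -61/4, 18]
R3 ← R3 + (17/4)·R1: [0, -7/4, -63/2, -173/4, 45]
R4 ← R4 − (7/4)·R1: [0, 9/4, 31/2, 95/4, -26]
R3 ← R3 − (7/11)·R2: [0, 0, -301/11, -369/11, 369/11]
R4 ← R4 + (9/11)·R2: [0, 0, 112/11, 124/11, -124/11]
R4 ← R4 + (16/43)·R3: [0, 0, 0, -52/43, 52/43]
The echelon form has 4 nonzero rows, and every pivot lies in the first 4 columns, so rank(T) = rank([T|b]) = 4.
The system is consistent.
rank = 4 = number of unknowns, so the solution is unique.

1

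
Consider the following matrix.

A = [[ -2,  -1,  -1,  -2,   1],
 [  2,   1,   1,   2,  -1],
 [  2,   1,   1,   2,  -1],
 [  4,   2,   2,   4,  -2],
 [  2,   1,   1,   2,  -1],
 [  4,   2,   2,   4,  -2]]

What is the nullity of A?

4

Row reduce to echelon form.
R2 ← R2 + R1: [0, 0, 0, 0, 0]
R3 ← R3 + R1: [0, 0, 0, 0, 0]
R4 ← R4 + (2)·R1: [0, 0, 0, 0, 0]
R5 ← R5 + R1: [0, 0, 0, 0, 0]
R6 ← R6 + (2)·R1: [0, 0, 0, 0, 0]
1 nonzero row, so rank(A) = 1.
A has 5 columns; by rank–nullity, nullity = 5 − 1 = 4.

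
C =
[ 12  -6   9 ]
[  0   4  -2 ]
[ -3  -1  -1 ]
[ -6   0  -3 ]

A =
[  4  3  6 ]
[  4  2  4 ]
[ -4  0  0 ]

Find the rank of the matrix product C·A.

First compute CA:
[[-12,  24,  48],
 [ 24,   8,  16],
 [-12, -11, -22],
 [-12, -18, -36]]
Now row reduce the product.
R2 ← R2 + (2)·R1: [0, 56, 112]
R3 ← R3 − R1: [0, -35, -70]
R4 ← R4 − R1: [0, -42, -84]
R3 ← R3 + (5/8)·R2: [0, 0, 0]
R4 ← R4 + (3/4)·R2: [0, 0, 0]
2 nonzero rows, so rank(CA) = 2.

2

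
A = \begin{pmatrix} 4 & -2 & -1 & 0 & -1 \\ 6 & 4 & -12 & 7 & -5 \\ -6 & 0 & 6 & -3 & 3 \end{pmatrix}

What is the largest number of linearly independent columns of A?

Row reduce to echelon form.
R2 ← R2 − (3/2)·R1: [0, 7, -21/2, 7, -7/2]
R3 ← R3 + (3/2)·R1: [0, -3, 9/2, -3, 3/2]
R3 ← R3 + (3/7)·R2: [0, 0, 0, 0, 0]
Echelon form has 2 nonzero rows, so rank(A) = 2.
The rank gives the maximum number of linearly independent columns: 2.

2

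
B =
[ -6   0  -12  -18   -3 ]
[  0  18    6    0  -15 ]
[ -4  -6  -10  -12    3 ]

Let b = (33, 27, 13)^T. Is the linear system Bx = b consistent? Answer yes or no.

Row reduce the augmented matrix [B | b].
R3 ← R3 − (2/3)·R1: [0, -6, -2, 0, 5, -9]
R3 ← R3 + (1/3)·R2: [0, 0, 0, 0, 0, 0]
The echelon form has 2 nonzero rows, and every pivot lies in the first 5 columns, so rank(B) = rank([B|b]) = 2.
The system is consistent.

yes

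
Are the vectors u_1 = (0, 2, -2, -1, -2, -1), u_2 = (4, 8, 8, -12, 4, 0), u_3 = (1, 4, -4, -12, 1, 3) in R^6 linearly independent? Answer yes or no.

yes

Form the matrix with these vectors as rows and row reduce.
Swap R1 ↔ R2
R3 ← R3 − (1/4)·R1: [0, 2, -6, -9, 0, 3]
R3 ← R3 − R2: [0, 0, -4, -8, 2, 4]
3 nonzero rows, so the 3 vectors span a space of dimension 3.
Since 3 = 3, the vectors are linearly independent.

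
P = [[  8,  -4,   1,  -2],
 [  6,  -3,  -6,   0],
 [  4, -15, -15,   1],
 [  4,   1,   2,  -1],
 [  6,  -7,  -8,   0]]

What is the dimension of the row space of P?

3

Row reduce to echelon form.
R2 ← R2 − (3/4)·R1: [0, 0, -27/4, 3/2]
R3 ← R3 − (1/2)·R1: [0, -13, -31/2, 2]
R4 ← R4 − (1/2)·R1: [0, 3, 3/2, 0]
R5 ← R5 − (3/4)·R1: [0, -4, -35/4, 3/2]
Swap R2 ↔ R3
R4 ← R4 + (3/13)·R2: [0, 0, -27/13, 6/13]
R5 ← R5 − (4/13)·R2: [0, 0, -207/52, 23/26]
R4 ← R4 − (4/13)·R3: [0, 0, 0, 0]
R5 ← R5 − (23/39)·R3: [0, 0, 0, 0]
Echelon form has 3 nonzero rows, so rank(P) = 3.
The row space has dimension equal to the rank: 3.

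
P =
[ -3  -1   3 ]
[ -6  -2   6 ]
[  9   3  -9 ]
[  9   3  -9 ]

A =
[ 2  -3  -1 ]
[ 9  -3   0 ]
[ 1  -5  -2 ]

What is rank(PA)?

First compute PA:
[[-12,  -3,  -3],
 [-24,  -6,  -6],
 [ 36,   9,   9],
 [ 36,   9,   9]]
Now row reduce the product.
R2 ← R2 − (2)·R1: [0, 0, 0]
R3 ← R3 + (3)·R1: [0, 0, 0]
R4 ← R4 + (3)·R1: [0, 0, 0]
1 nonzero row, so rank(PA) = 1.

1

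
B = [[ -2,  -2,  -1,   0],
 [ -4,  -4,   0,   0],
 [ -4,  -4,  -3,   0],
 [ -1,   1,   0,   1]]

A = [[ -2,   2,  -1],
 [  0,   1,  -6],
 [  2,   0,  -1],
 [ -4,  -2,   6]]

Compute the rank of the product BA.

3

First compute BA:
[[  2,  -6,  15],
 [  8, -12,  28],
 [  2, -12,  31],
 [ -2,  -3,   1]]
Now row reduce the product.
R2 ← R2 − (4)·R1: [0, 12, -32]
R3 ← R3 − R1: [0, -6, 16]
R4 ← R4 + R1: [0, -9, 16]
R3 ← R3 + (1/2)·R2: [0, 0, 0]
R4 ← R4 + (3/4)·R2: [0, 0, -8]
Swap R3 ↔ R4
3 nonzero rows, so rank(BA) = 3.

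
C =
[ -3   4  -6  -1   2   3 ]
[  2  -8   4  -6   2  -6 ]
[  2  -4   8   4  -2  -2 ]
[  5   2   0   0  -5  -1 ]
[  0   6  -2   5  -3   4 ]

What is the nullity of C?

Row reduce to echelon form.
R2 ← R2 + (2/3)·R1: [0, -16/3, 0, -20/3, 10/3, -4]
R3 ← R3 + (2/3)·R1: [0, -4/3, 4, 10/3, -2/3, 0]
R4 ← R4 + (5/3)·R1: [0, 26/3, -10, -5/3, -5/3, 4]
R3 ← R3 − (1/4)·R2: [0, 0, 4, 5, -3/2, 1]
R4 ← R4 + (13/8)·R2: [0, 0, -10, -25/2, 15/4, -5/2]
R5 ← R5 + (9/8)·R2: [0, 0, -2, -5/2, 3/4, -1/2]
R4 ← R4 + (5/2)·R3: [0, 0, 0, 0, 0, 0]
R5 ← R5 + (1/2)·R3: [0, 0, 0, 0, 0, 0]
3 nonzero rows, so rank(C) = 3.
C has 6 columns; by rank–nullity, nullity = 6 − 3 = 3.

3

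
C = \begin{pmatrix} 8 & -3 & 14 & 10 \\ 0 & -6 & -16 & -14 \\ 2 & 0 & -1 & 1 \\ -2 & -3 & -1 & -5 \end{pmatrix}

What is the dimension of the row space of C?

3

Row reduce to echelon form.
R3 ← R3 − (1/4)·R1: [0, 3/4, -9/2, -3/2]
R4 ← R4 + (1/4)·R1: [0, -15/4, 5/2, -5/2]
R3 ← R3 + (1/8)·R2: [0, 0, -13/2, -13/4]
R4 ← R4 − (5/8)·R2: [0, 0, 25/2, 25/4]
R4 ← R4 + (25/13)·R3: [0, 0, 0, 0]
Echelon form has 3 nonzero rows, so rank(C) = 3.
The row space has dimension equal to the rank: 3.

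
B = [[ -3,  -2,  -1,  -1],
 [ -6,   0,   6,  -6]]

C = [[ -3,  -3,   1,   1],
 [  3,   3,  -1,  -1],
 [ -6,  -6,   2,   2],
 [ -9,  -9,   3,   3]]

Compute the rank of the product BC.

1

First compute BC:
[[ 18,  18,  -6,  -6],
 [ 36,  36, -12, -12]]
Now row reduce the product.
R2 ← R2 − (2)·R1: [0, 0, 0, 0]
1 nonzero row, so rank(BC) = 1.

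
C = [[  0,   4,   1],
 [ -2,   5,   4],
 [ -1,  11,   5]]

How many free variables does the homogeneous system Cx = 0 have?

0

Row reduce to echelon form.
Swap R1 ↔ R2
R3 ← R3 − (1/2)·R1: [0, 17/2, 3]
R3 ← R3 − (17/8)·R2: [0, 0, 7/8]
3 nonzero rows, so rank(C) = 3.
C has 3 columns; by rank–nullity, nullity = 3 − 3 = 0.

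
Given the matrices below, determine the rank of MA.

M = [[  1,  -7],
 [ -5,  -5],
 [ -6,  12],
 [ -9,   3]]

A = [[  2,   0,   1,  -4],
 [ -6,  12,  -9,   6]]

First compute MA:
[[ 44, -84,  64, -46],
 [ 20, -60,  40, -10],
 [-84, 144, -114,  96],
 [-36,  36, -36,  54]]
Now row reduce the product.
R2 ← R2 − (5/11)·R1: [0, -240/11, 120/11, 120/11]
R3 ← R3 + (21/11)·R1: [0, -180/11, 90/11, 90/11]
R4 ← R4 + (9/11)·R1: [0, -360/11, 180/11, 180/11]
R3 ← R3 − (3/4)·R2: [0, 0, 0, 0]
R4 ← R4 − (3/2)·R2: [0, 0, 0, 0]
2 nonzero rows, so rank(MA) = 2.

2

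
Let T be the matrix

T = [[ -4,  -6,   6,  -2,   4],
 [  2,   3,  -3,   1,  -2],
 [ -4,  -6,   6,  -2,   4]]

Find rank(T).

1

Row reduce to echelon form.
R2 ← R2 + (1/2)·R1: [0, 0, 0, 0, 0]
R3 ← R3 − R1: [0, 0, 0, 0, 0]
Echelon form has 1 nonzero row, so rank(T) = 1.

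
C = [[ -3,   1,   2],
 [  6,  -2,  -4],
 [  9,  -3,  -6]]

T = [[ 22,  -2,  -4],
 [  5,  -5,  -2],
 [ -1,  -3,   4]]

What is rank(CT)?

First compute CT:
[[-63,  -5,  18],
 [126,  10, -36],
 [189,  15, -54]]
Now row reduce the product.
R2 ← R2 + (2)·R1: [0, 0, 0]
R3 ← R3 + (3)·R1: [0, 0, 0]
1 nonzero row, so rank(CT) = 1.

1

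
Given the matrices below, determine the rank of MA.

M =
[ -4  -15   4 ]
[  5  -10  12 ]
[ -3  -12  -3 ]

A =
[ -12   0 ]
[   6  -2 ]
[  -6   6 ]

2

First compute MA:
[[-66,  54],
 [-192,  92],
 [-18,   6]]
Now row reduce the product.
R2 ← R2 − (32/11)·R1: [0, -716/11]
R3 ← R3 − (3/11)·R1: [0, -96/11]
R3 ← R3 − (24/179)·R2: [0, 0]
2 nonzero rows, so rank(MA) = 2.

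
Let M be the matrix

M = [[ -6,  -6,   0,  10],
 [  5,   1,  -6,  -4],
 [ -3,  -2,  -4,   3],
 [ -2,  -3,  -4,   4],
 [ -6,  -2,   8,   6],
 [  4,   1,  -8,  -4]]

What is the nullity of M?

1

Row reduce to echelon form.
R2 ← R2 + (5/6)·R1: [0, -4, -6, 13/3]
R3 ← R3 − (1/2)·R1: [0, 1, -4, -2]
R4 ← R4 − (1/3)·R1: [0, -1, -4, 2/3]
R5 ← R5 − R1: [0, 4, 8, -4]
R6 ← R6 + (2/3)·R1: [0, -3, -8, 8/3]
R3 ← R3 + (1/4)·R2: [0, 0, -11/2, -11/12]
R4 ← R4 − (1/4)·R2: [0, 0, -5/2, -5/12]
R5 ← R5 + R2: [0, 0, 2, 1/3]
R6 ← R6 − (3/4)·R2: [0, 0, -7/2, -7/12]
R4 ← R4 − (5/11)·R3: [0, 0, 0, 0]
R5 ← R5 + (4/11)·R3: [0, 0, 0, 0]
R6 ← R6 − (7/11)·R3: [0, 0, 0, 0]
3 nonzero rows, so rank(M) = 3.
M has 4 columns; by rank–nullity, nullity = 4 − 3 = 1.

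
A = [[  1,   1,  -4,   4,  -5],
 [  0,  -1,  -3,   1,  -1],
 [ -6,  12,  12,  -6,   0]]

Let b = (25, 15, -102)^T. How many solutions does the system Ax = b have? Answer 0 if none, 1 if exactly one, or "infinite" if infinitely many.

Row reduce the augmented matrix [A | b].
R3 ← R3 + (6)·R1: [0, 18, -12, 18, -30, 48]
R3 ← R3 + (18)·R2: [0, 0, -66, 36, -48, 318]
The echelon form has 3 nonzero rows, and every pivot lies in the first 5 columns, so rank(A) = rank([A|b]) = 3.
The system is consistent.
rank = 3 < 5 unknowns, so there are infinitely many solutions.

infinite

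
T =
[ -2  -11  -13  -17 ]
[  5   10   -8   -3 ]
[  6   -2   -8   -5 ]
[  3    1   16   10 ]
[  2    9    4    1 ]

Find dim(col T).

Row reduce to echelon form.
R2 ← R2 + (5/2)·R1: [0, -35/2, -81/2, -91/2]
R3 ← R3 + (3)·R1: [0, -35, -47, -56]
R4 ← R4 + (3/2)·R1: [0, -31/2, -7/2, -31/2]
R5 ← R5 + R1: [0, -2, -9, -16]
R3 ← R3 − (2)·R2: [0, 0, 34, 35]
R4 ← R4 − (31/35)·R2: [0, 0, 1133/35, 124/5]
R5 ← R5 − (4/35)·R2: [0, 0, -153/35, -54/5]
R4 ← R4 − (1133/1190)·R3: [0, 0, 0, -1449/170]
R5 ← R5 + (9/70)·R3: [0, 0, 0, -63/10]
R5 ← R5 − (17/23)·R4: [0, 0, 0, 0]
Echelon form has 4 nonzero rows, so rank(T) = 4.
The column space has dimension equal to the rank: 4.

4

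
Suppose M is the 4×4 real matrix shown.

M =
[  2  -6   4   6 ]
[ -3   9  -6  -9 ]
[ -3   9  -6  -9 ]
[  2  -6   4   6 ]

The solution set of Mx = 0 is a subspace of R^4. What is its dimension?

3

Row reduce to echelon form.
R2 ← R2 + (3/2)·R1: [0, 0, 0, 0]
R3 ← R3 + (3/2)·R1: [0, 0, 0, 0]
R4 ← R4 − R1: [0, 0, 0, 0]
1 nonzero row, so rank(M) = 1.
M has 4 columns; by rank–nullity, nullity = 4 − 1 = 3.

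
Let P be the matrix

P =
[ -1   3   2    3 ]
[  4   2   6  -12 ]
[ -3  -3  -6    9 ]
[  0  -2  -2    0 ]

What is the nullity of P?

Row reduce to echelon form.
R2 ← R2 + (4)·R1: [0, 14, 14, 0]
R3 ← R3 − (3)·R1: [0, -12, -12, 0]
R3 ← R3 + (6/7)·R2: [0, 0, 0, 0]
R4 ← R4 + (1/7)·R2: [0, 0, 0, 0]
2 nonzero rows, so rank(P) = 2.
P has 4 columns; by rank–nullity, nullity = 4 − 2 = 2.

2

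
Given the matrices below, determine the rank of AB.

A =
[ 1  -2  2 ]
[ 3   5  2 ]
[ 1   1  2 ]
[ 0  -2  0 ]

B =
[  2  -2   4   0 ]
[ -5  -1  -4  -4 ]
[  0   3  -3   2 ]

2

First compute AB:
[[ 12,   6,   6,  12],
 [-19,  -5, -14, -16],
 [ -3,   3,  -6,   0],
 [ 10,   2,   8,   8]]
Now row reduce the product.
R2 ← R2 + (19/12)·R1: [0, 9/2, -9/2, 3]
R3 ← R3 + (1/4)·R1: [0, 9/2, -9/2, 3]
R4 ← R4 − (5/6)·R1: [0, -3, 3, -2]
R3 ← R3 − R2: [0, 0, 0, 0]
R4 ← R4 + (2/3)·R2: [0, 0, 0, 0]
2 nonzero rows, so rank(AB) = 2.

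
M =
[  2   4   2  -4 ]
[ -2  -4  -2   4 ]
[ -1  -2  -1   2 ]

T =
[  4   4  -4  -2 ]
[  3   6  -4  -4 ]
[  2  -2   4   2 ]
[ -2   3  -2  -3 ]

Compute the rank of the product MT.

First compute MT:
[[ 32,  16,  -8,  -4],
 [-32, -16,   8,   4],
 [-16,  -8,   4,   2]]
Now row reduce the product.
R2 ← R2 + R1: [0, 0, 0, 0]
R3 ← R3 + (1/2)·R1: [0, 0, 0, 0]
1 nonzero row, so rank(MT) = 1.

1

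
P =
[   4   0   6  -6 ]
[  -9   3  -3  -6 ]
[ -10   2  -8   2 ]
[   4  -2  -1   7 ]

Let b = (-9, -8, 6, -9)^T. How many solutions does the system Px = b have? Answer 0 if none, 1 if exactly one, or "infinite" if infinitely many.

Row reduce the augmented matrix [P | b].
R2 ← R2 + (9/4)·R1: [0, 3, 21/2, -39/2, -113/4]
R3 ← R3 + (5/2)·R1: [0, 2, 7, -13, -33/2]
R4 ← R4 − R1: [0, -2, -7, 13, 0]
R3 ← R3 − (2/3)·R2: [0, 0, 0, 0, 7/3]
R4 ← R4 + (2/3)·R2: [0, 0, 0, 0, -113/6]
R4 ← R4 + (113/14)·R3: [0, 0, 0, 0, 0]
The echelon form has 3 nonzero rows; the last pivot sits in the augmented column, so rank(P) = 2 but rank([P|b]) = 3.
Since the ranks differ, the system is inconsistent.
It has no solutions.

0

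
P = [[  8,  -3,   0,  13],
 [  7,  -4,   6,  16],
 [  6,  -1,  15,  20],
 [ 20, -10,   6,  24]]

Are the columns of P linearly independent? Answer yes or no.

yes

Row reduce P to echelon form.
R2 ← R2 − (7/8)·R1: [0, -11/8, 6, 37/8]
R3 ← R3 − (3/4)·R1: [0, 5/4, 15, 41/4]
R4 ← R4 − (5/2)·R1: [0, -5/2, 6, -17/2]
R3 ← R3 + (10/11)·R2: [0, 0, 225/11, 159/11]
R4 ← R4 − (20/11)·R2: [0, 0, -54/11, -186/11]
R4 ← R4 + (6/25)·R3: [0, 0, 0, -336/25]
4 pivots among 4 columns.
Every column is a pivot column, so the columns are linearly independent.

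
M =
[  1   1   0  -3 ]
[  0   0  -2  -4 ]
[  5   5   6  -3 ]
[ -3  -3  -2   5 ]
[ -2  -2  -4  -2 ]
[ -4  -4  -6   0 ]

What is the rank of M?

Row reduce to echelon form.
R3 ← R3 − (5)·R1: [0, 0, 6, 12]
R4 ← R4 + (3)·R1: [0, 0, -2, -4]
R5 ← R5 + (2)·R1: [0, 0, -4, -8]
R6 ← R6 + (4)·R1: [0, 0, -6, -12]
R3 ← R3 + (3)·R2: [0, 0, 0, 0]
R4 ← R4 − R2: [0, 0, 0, 0]
R5 ← R5 − (2)·R2: [0, 0, 0, 0]
R6 ← R6 − (3)·R2: [0, 0, 0, 0]
Echelon form has 2 nonzero rows, so rank(M) = 2.

2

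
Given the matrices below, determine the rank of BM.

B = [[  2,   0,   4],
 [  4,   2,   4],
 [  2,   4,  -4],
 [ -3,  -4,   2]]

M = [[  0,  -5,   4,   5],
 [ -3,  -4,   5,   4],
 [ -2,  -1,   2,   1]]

2

First compute BM:
[[ -8, -14,  16,  14],
 [-14, -32,  34,  32],
 [ -4, -22,  20,  22],
 [  8,  29, -28, -29]]
Now row reduce the product.
R2 ← R2 − (7/4)·R1: [0, -15/2, 6, 15/2]
R3 ← R3 − (1/2)·R1: [0, -15, 12, 15]
R4 ← R4 + R1: [0, 15, -12, -15]
R3 ← R3 − (2)·R2: [0, 0, 0, 0]
R4 ← R4 + (2)·R2: [0, 0, 0, 0]
2 nonzero rows, so rank(BM) = 2.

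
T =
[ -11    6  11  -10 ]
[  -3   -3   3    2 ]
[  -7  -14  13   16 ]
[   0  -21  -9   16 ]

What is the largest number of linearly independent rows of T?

4

Row reduce to echelon form.
R2 ← R2 − (3/11)·R1: [0, -51/11, 0, 52/11]
R3 ← R3 − (7/11)·R1: [0, -196/11, 6, 246/11]
R3 ← R3 − (196/51)·R2: [0, 0, 6, 214/51]
R4 ← R4 − (77/17)·R2: [0, 0, -9, -92/17]
R4 ← R4 + (3/2)·R3: [0, 0, 0, 15/17]
Echelon form has 4 nonzero rows, so rank(T) = 4.
The rank gives the maximum number of linearly independent rows: 4.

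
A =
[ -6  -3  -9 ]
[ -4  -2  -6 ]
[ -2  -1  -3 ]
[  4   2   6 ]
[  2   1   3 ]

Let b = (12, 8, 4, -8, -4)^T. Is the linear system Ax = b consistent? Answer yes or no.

Row reduce the augmented matrix [A | b].
R2 ← R2 − (2/3)·R1: [0, 0, 0, 0]
R3 ← R3 − (1/3)·R1: [0, 0, 0, 0]
R4 ← R4 + (2/3)·R1: [0, 0, 0, 0]
R5 ← R5 + (1/3)·R1: [0, 0, 0, 0]
The echelon form has 1 nonzero rows, and every pivot lies in the first 3 columns, so rank(A) = rank([A|b]) = 1.
The system is consistent.

yes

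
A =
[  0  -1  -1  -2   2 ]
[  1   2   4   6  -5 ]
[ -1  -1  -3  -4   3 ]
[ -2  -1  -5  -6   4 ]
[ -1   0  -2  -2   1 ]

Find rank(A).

2

Row reduce to echelon form.
Swap R1 ↔ R2
R3 ← R3 + R1: [0, 1, 1, 2, -2]
R4 ← R4 + (2)·R1: [0, 3, 3, 6, -6]
R5 ← R5 + R1: [0, 2, 2, 4, -4]
R3 ← R3 + R2: [0, 0, 0, 0, 0]
R4 ← R4 + (3)·R2: [0, 0, 0, 0, 0]
R5 ← R5 + (2)·R2: [0, 0, 0, 0, 0]
Echelon form has 2 nonzero rows, so rank(A) = 2.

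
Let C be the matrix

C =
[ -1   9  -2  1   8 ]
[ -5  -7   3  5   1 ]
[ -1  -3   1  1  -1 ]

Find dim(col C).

Row reduce to echelon form.
R2 ← R2 − (5)·R1: [0, -52, 13, 0, -39]
R3 ← R3 − R1: [0, -12, 3, 0, -9]
R3 ← R3 − (3/13)·R2: [0, 0, 0, 0, 0]
Echelon form has 2 nonzero rows, so rank(C) = 2.
The column space has dimension equal to the rank: 2.

2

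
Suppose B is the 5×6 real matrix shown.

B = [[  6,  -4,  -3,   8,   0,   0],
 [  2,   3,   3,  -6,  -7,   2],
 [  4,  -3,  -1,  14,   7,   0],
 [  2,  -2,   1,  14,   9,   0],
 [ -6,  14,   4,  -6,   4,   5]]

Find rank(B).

5

Row reduce to echelon form.
R2 ← R2 − (1/3)·R1: [0, 13/3, 4, -26/3, -7, 2]
R3 ← R3 − (2/3)·R1: [0, -1/3, 1, 26/3, 7, 0]
R4 ← R4 − (1/3)·R1: [0, -2/3, 2, 34/3, 9, 0]
R5 ← R5 + R1: [0, 10, 1, 2, 4, 5]
R3 ← R3 + (1/13)·R2: [0, 0, 17/13, 8, 84/13, 2/13]
R4 ← R4 + (2/13)·R2: [0, 0, 34/13, 10, 103/13, 4/13]
R5 ← R5 − (30/13)·R2: [0, 0, -107/13, 22, 262/13, 5/13]
R4 ← R4 − (2)·R3: [0, 0, 0, -6, -5, 0]
R5 ← R5 + (107/17)·R3: [0, 0, 0, 1230/17, 1034/17, 23/17]
R5 ← R5 + (205/17)·R4: [0, 0, 0, 0, 9/17, 23/17]
Echelon form has 5 nonzero rows, so rank(B) = 5.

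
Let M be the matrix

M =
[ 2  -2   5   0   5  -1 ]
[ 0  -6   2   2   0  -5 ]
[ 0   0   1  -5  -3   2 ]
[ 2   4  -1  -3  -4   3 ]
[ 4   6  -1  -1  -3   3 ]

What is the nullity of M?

2

Row reduce to echelon form.
R4 ← R4 − R1: [0, 6, -6, -3, -9, 4]
R5 ← R5 − (2)·R1: [0, 10, -11, -1, -13, 5]
R4 ← R4 + R2: [0, 0, -4, -1, -9, -1]
R5 ← R5 + (5/3)·R2: [0, 0, -23/3, 7/3, -13, -10/3]
R4 ← R4 + (4)·R3: [0, 0, 0, -21, -21, 7]
R5 ← R5 + (23/3)·R3: [0, 0, 0, -36, -36, 12]
R5 ← R5 − (12/7)·R4: [0, 0, 0, 0, 0, 0]
4 nonzero rows, so rank(M) = 4.
M has 6 columns; by rank–nullity, nullity = 6 − 4 = 2.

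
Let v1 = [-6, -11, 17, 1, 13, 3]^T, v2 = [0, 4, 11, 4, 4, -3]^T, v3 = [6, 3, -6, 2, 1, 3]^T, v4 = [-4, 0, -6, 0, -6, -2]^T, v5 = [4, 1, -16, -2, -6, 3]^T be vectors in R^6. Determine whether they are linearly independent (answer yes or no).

no

Form the matrix with these vectors as rows and row reduce.
R3 ← R3 + R1: [0, -8, 11, 3, 14, 6]
R4 ← R4 − (2/3)·R1: [0, 22/3, -52/3, -2/3, -44/3, -4]
R5 ← R5 + (2/3)·R1: [0, -19/3, -14/3, -4/3, 8/3, 5]
R3 ← R3 + (2)·R2: [0, 0, 33, 11, 22, 0]
R4 ← R4 − (11/6)·R2: [0, 0, -75/2, -8, -22, 3/2]
R5 ← R5 + (19/12)·R2: [0, 0, 51/4, 5, 9, 1/4]
R4 ← R4 + (25/22)·R3: [0, 0, 0, 9/2, 3, 3/2]
R5 ← R5 − (17/44)·R3: [0, 0, 0, 3/4, 1/2, 1/4]
R5 ← R5 − (1/6)·R4: [0, 0, 0, 0, 0, 0]
4 nonzero rows, so the 5 vectors span a space of dimension 4.
Since 4 < 5, the vectors are linearly dependent.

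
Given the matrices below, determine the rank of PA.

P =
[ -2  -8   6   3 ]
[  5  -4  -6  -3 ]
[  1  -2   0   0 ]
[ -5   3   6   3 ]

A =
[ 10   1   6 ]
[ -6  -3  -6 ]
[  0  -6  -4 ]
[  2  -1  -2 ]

3

First compute PA:
[[ 34, -17,   6],
 [ 68,  56,  84],
 [ 22,   7,  18],
 [-62, -53, -78]]
Now row reduce the product.
R2 ← R2 − (2)·R1: [0, 90, 72]
R3 ← R3 − (11/17)·R1: [0, 18, 240/17]
R4 ← R4 + (31/17)·R1: [0, -84, -1140/17]
R3 ← R3 − (1/5)·R2: [0, 0, -24/85]
R4 ← R4 + (14/15)·R2: [0, 0, 12/85]
R4 ← R4 + (1/2)·R3: [0, 0, 0]
3 nonzero rows, so rank(PA) = 3.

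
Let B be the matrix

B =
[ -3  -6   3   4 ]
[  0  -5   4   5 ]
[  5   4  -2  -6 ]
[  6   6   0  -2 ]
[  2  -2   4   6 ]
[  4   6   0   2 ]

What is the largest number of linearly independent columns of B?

Row reduce to echelon form.
R3 ← R3 + (5/3)·R1: [0, -6, 3, 2/3]
R4 ← R4 + (2)·R1: [0, -6, 6, 6]
R5 ← R5 + (2/3)·R1: [0, -6, 6, 26/3]
R6 ← R6 + (4/3)·R1: [0, -2, 4, 22/3]
R3 ← R3 − (6/5)·R2: [0, 0, -9/5, -16/3]
R4 ← R4 − (6/5)·R2: [0, 0, 6/5, 0]
R5 ← R5 − (6/5)·R2: [0, 0, 6/5, 8/3]
R6 ← R6 − (2/5)·R2: [0, 0, 12/5, 16/3]
R4 ← R4 + (2/3)·R3: [0, 0, 0, -32/9]
R5 ← R5 + (2/3)·R3: [0, 0, 0, -8/9]
R6 ← R6 + (4/3)·R3: [0, 0, 0, -16/9]
R5 ← R5 − (1/4)·R4: [0, 0, 0, 0]
R6 ← R6 − (1/2)·R4: [0, 0, 0, 0]
Echelon form has 4 nonzero rows, so rank(B) = 4.
The rank gives the maximum number of linearly independent columns: 4.

4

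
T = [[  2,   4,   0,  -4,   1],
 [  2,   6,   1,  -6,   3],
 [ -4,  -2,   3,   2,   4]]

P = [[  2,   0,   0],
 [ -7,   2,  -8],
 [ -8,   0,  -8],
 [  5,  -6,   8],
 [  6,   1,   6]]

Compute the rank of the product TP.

2

First compute TP:
[[-38,  33, -58],
 [-58,  51, -86],
 [ 16, -12,  32]]
Now row reduce the product.
R2 ← R2 − (29/19)·R1: [0, 12/19, 48/19]
R3 ← R3 + (8/19)·R1: [0, 36/19, 144/19]
R3 ← R3 − (3)·R2: [0, 0, 0]
2 nonzero rows, so rank(TP) = 2.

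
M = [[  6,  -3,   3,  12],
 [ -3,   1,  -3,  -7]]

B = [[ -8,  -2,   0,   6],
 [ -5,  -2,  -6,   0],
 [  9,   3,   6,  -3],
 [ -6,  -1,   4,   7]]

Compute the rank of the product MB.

2

First compute MB:
[[-78,  -9,  84, 111],
 [ 34,   2, -52, -58]]
Now row reduce the product.
R2 ← R2 + (17/39)·R1: [0, -25/13, -200/13, -125/13]
2 nonzero rows, so rank(MB) = 2.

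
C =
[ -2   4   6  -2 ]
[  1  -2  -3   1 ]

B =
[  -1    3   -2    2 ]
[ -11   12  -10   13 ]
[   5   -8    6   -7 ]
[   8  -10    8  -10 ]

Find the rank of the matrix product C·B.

First compute CB:
[[-28,  14, -16,  26],
 [ 14,  -7,   8, -13]]
Now row reduce the product.
R2 ← R2 + (1/2)·R1: [0, 0, 0, 0]
1 nonzero row, so rank(CB) = 1.

1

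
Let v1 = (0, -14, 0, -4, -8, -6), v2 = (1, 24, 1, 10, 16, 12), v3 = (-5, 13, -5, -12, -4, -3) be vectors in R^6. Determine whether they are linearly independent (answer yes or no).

Form the matrix with these vectors as rows and row reduce.
Swap R1 ↔ R2
R3 ← R3 + (5)·R1: [0, 133, 0, 38, 76, 57]
R3 ← R3 + (19/2)·R2: [0, 0, 0, 0, 0, 0]
2 nonzero rows, so the 3 vectors span a space of dimension 2.
Since 2 < 3, the vectors are linearly dependent.

no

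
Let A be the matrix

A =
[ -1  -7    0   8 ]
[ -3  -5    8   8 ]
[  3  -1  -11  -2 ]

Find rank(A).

2

Row reduce to echelon form.
R2 ← R2 − (3)·R1: [0, 16, 8, -16]
R3 ← R3 + (3)·R1: [0, -22, -11, 22]
R3 ← R3 + (11/8)·R2: [0, 0, 0, 0]
Echelon form has 2 nonzero rows, so rank(A) = 2.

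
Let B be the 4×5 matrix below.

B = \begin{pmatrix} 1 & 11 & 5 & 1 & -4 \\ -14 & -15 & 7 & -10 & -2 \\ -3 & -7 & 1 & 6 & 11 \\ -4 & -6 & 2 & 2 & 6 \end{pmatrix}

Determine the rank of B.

Row reduce to echelon form.
R2 ← R2 + (14)·R1: [0, 139, 77, 4, -58]
R3 ← R3 + (3)·R1: [0, 26, 16, 9, -1]
R4 ← R4 + (4)·R1: [0, 38, 22, 6, -10]
R3 ← R3 − (26/139)·R2: [0, 0, 222/139, 1147/139, 1369/139]
R4 ← R4 − (38/139)·R2: [0, 0, 132/139, 682/139, 814/139]
R4 ← R4 − (22/37)·R3: [0, 0, 0, 0, 0]
Echelon form has 3 nonzero rows, so rank(B) = 3.

3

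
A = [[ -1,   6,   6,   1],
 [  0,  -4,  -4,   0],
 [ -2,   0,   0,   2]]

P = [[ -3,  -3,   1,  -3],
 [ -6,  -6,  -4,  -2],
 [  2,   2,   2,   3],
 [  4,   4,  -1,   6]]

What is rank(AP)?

2

First compute AP:
[[-17, -17, -14,  15],
 [ 16,  16,   8,  -4],
 [ 14,  14,  -4,  18]]
Now row reduce the product.
R2 ← R2 + (16/17)·R1: [0, 0, -88/17, 172/17]
R3 ← R3 + (14/17)·R1: [0, 0, -264/17, 516/17]
R3 ← R3 − (3)·R2: [0, 0, 0, 0]
2 nonzero rows, so rank(AP) = 2.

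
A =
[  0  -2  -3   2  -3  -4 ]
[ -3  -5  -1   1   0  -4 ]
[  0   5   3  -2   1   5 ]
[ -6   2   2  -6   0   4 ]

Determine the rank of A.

4

Row reduce to echelon form.
Swap R1 ↔ R2
R4 ← R4 − (2)·R1: [0, 12, 4, -8, 0, 12]
R3 ← R3 + (5/2)·R2: [0, 0, -9/2, 3, -13/2, -5]
R4 ← R4 + (6)·R2: [0, 0, -14, 4, -18, -12]
R4 ← R4 − (28/9)·R3: [0, 0, 0, -16/3, 20/9, 32/9]
Echelon form has 4 nonzero rows, so rank(A) = 4.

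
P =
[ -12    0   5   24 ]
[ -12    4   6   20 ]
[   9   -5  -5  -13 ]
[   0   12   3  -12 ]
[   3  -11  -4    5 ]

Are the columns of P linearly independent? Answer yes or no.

Row reduce P to echelon form.
R2 ← R2 − R1: [0, 4, 1, -4]
R3 ← R3 + (3/4)·R1: [0, -5, -5/4, 5]
R5 ← R5 + (1/4)·R1: [0, -11, -11/4, 11]
R3 ← R3 + (5/4)·R2: [0, 0, 0, 0]
R4 ← R4 − (3)·R2: [0, 0, 0, 0]
R5 ← R5 + (11/4)·R2: [0, 0, 0, 0]
2 pivots among 4 columns.
Only 2 < 4 pivot columns, so the columns are linearly dependent.

no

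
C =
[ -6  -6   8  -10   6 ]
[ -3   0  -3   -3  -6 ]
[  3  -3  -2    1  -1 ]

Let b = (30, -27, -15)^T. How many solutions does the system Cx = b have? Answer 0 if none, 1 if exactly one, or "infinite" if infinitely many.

Row reduce the augmented matrix [C | b].
R2 ← R2 − (1/2)·R1: [0, 3, -7, 2, -9, -42]
R3 ← R3 + (1/2)·R1: [0, -6, 2, -4, 2, 0]
R3 ← R3 + (2)·R2: [0, 0, -12, 0, -16, -84]
The echelon form has 3 nonzero rows, and every pivot lies in the first 5 columns, so rank(C) = rank([C|b]) = 3.
The system is consistent.
rank = 3 < 5 unknowns, so there are infinitely many solutions.

infinite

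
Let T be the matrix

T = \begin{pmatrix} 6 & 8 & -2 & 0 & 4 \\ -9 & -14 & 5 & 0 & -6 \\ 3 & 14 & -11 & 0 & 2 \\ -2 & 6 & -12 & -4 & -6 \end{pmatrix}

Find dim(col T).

Row reduce to echelon form.
R2 ← R2 + (3/2)·R1: [0, -2, 2, 0, 0]
R3 ← R3 − (1/2)·R1: [0, 10, -10, 0, 0]
R4 ← R4 + (1/3)·R1: [0, 26/3, -38/3, -4, -14/3]
R3 ← R3 + (5)·R2: [0, 0, 0, 0, 0]
R4 ← R4 + (13/3)·R2: [0, 0, -4, -4, -14/3]
Swap R3 ↔ R4
Echelon form has 3 nonzero rows, so rank(T) = 3.
The column space has dimension equal to the rank: 3.

3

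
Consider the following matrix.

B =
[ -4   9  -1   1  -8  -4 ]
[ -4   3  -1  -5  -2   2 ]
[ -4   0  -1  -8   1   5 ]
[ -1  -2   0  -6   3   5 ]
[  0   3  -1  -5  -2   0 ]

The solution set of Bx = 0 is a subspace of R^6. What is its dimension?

2

Row reduce to echelon form.
R2 ← R2 − R1: [0, -6, 0, -6, 6, 6]
R3 ← R3 − R1: [0, -9, 0, -9, 9, 9]
R4 ← R4 − (1/4)·R1: [0, -17/4, 1/4, -25/4, 5, 6]
R3 ← R3 − (3/2)·R2: [0, 0, 0, 0, 0, 0]
R4 ← R4 − (17/24)·R2: [0, 0, 1/4, -2, 3/4, 7/4]
R5 ← R5 + (1/2)·R2: [0, 0, -1, -8, 1, 3]
Swap R3 ↔ R4
R5 ← R5 + (4)·R3: [0, 0, 0, -16, 4, 10]
Swap R4 ↔ R5
4 nonzero rows, so rank(B) = 4.
B has 6 columns; by rank–nullity, nullity = 6 − 4 = 2.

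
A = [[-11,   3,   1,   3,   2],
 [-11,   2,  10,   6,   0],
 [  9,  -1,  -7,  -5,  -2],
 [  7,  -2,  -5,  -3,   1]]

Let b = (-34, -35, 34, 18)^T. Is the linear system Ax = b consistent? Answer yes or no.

Row reduce the augmented matrix [A | b].
R2 ← R2 − R1: [0, -1, 9, 3, -2, -1]
R3 ← R3 + (9/11)·R1: [0, 16/11, -68/11, -28/11, -4/11, 68/11]
R4 ← R4 + (7/11)·R1: [0, -1/11, -48/11, -12/11, 25/11, -40/11]
R3 ← R3 + (16/11)·R2: [0, 0, 76/11, 20/11, -36/11, 52/11]
R4 ← R4 − (1/11)·R2: [0, 0, -57/11, -15/11, 27/11, -39/11]
R4 ← R4 + (3/4)·R3: [0, 0, 0, 0, 0, 0]
The echelon form has 3 nonzero rows, and every pivot lies in the first 5 columns, so rank(A) = rank([A|b]) = 3.
The system is consistent.

yes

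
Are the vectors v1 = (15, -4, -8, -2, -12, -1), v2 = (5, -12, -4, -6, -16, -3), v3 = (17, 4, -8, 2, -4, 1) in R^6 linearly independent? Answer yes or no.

no

Form the matrix with these vectors as rows and row reduce.
R2 ← R2 − (1/3)·R1: [0, -32/3, -4/3, -16/3, -12, -8/3]
R3 ← R3 − (17/15)·R1: [0, 128/15, 16/15, 64/15, 48/5, 32/15]
R3 ← R3 + (4/5)·R2: [0, 0, 0, 0, 0, 0]
2 nonzero rows, so the 3 vectors span a space of dimension 2.
Since 2 < 3, the vectors are linearly dependent.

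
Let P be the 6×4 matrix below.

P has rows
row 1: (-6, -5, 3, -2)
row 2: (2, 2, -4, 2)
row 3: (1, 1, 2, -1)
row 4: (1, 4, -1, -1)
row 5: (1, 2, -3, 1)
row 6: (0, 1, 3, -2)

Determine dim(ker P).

Row reduce to echelon form.
R2 ← R2 + (1/3)·R1: [0, 1/3, -3, 4/3]
R3 ← R3 + (1/6)·R1: [0, 1/6, 5/2, -4/3]
R4 ← R4 + (1/6)·R1: [0, 19/6, -1/2, -4/3]
R5 ← R5 + (1/6)·R1: [0, 7/6, -5/2, 2/3]
R3 ← R3 − (1/2)·R2: [0, 0, 4, -2]
R4 ← R4 − (19/2)·R2: [0, 0, 28, -14]
R5 ← R5 − (7/2)·R2: [0, 0, 8, -4]
R6 ← R6 − (3)·R2: [0, 0, 12, -6]
R4 ← R4 − (7)·R3: [0, 0, 0, 0]
R5 ← R5 − (2)·R3: [0, 0, 0, 0]
R6 ← R6 − (3)·R3: [0, 0, 0, 0]
3 nonzero rows, so rank(P) = 3.
P has 4 columns; by rank–nullity, nullity = 4 − 3 = 1.

1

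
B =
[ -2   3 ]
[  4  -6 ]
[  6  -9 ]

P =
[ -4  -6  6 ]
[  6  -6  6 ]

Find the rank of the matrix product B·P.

First compute BP:
[[ 26,  -6,   6],
 [-52,  12, -12],
 [-78,  18, -18]]
Now row reduce the product.
R2 ← R2 + (2)·R1: [0, 0, 0]
R3 ← R3 + (3)·R1: [0, 0, 0]
1 nonzero row, so rank(BP) = 1.

1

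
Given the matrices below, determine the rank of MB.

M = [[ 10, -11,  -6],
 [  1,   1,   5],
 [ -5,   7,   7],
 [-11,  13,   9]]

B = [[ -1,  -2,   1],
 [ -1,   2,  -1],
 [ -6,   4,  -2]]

First compute MB:
[[ 37, -66,  33],
 [-32,  20, -10],
 [-44,  52, -26],
 [-56,  84, -42]]
Now row reduce the product.
R2 ← R2 + (32/37)·R1: [0, -1372/37, 686/37]
R3 ← R3 + (44/37)·R1: [0, -980/37, 490/37]
R4 ← R4 + (56/37)·R1: [0, -588/37, 294/37]
R3 ← R3 − (5/7)·R2: [0, 0, 0]
R4 ← R4 − (3/7)·R2: [0, 0, 0]
2 nonzero rows, so rank(MB) = 2.

2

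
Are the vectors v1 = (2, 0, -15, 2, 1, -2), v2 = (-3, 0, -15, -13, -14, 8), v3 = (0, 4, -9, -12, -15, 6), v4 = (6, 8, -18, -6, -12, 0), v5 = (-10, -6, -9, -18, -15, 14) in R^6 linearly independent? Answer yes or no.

no

Form the matrix with these vectors as rows and row reduce.
R2 ← R2 + (3/2)·R1: [0, 0, -75/2, -10, -25/2, 5]
R4 ← R4 − (3)·R1: [0, 8, 27, -12, -15, 6]
R5 ← R5 + (5)·R1: [0, -6, -84, -8, -10, 4]
Swap R2 ↔ R3
R4 ← R4 − (2)·R2: [0, 0, 45, 12, 15, -6]
R5 ← R5 + (3/2)·R2: [0, 0, -195/2, -26, -65/2, 13]
R4 ← R4 + (6/5)·R3: [0, 0, 0, 0, 0, 0]
R5 ← R5 − (13/5)·R3: [0, 0, 0, 0, 0, 0]
3 nonzero rows, so the 5 vectors span a space of dimension 3.
Since 3 < 5, the vectors are linearly dependent.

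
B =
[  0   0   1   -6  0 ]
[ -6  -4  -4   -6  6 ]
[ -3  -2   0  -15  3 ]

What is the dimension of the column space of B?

2

Row reduce to echelon form.
Swap R1 ↔ R2
R3 ← R3 − (1/2)·R1: [0, 0, 2, -12, 0]
R3 ← R3 − (2)·R2: [0, 0, 0, 0, 0]
Echelon form has 2 nonzero rows, so rank(B) = 2.
The column space has dimension equal to the rank: 2.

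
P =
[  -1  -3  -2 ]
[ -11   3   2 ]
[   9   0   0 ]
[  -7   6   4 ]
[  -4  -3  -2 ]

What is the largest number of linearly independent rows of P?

2

Row reduce to echelon form.
R2 ← R2 − (11)·R1: [0, 36, 24]
R3 ← R3 + (9)·R1: [0, -27, -18]
R4 ← R4 − (7)·R1: [0, 27, 18]
R5 ← R5 − (4)·R1: [0, 9, 6]
R3 ← R3 + (3/4)·R2: [0, 0, 0]
R4 ← R4 − (3/4)·R2: [0, 0, 0]
R5 ← R5 − (1/4)·R2: [0, 0, 0]
Echelon form has 2 nonzero rows, so rank(P) = 2.
The rank gives the maximum number of linearly independent rows: 2.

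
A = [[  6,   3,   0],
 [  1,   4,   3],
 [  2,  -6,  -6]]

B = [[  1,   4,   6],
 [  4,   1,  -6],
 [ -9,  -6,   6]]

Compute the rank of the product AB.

2

First compute AB:
[[ 18,  27,  18],
 [-10, -10,   0],
 [ 32,  38,  12]]
Now row reduce the product.
R2 ← R2 + (5/9)·R1: [0, 5, 10]
R3 ← R3 − (16/9)·R1: [0, -10, -20]
R3 ← R3 + (2)·R2: [0, 0, 0]
2 nonzero rows, so rank(AB) = 2.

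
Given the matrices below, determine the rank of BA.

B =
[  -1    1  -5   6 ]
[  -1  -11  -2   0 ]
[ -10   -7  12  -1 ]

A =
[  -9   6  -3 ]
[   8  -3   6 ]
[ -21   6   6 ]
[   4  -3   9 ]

3

First compute BA:
[[146, -57,  33],
 [-37,  15, -75],
 [-222,  36,  51]]
Now row reduce the product.
R2 ← R2 + (37/146)·R1: [0, 81/146, -9729/146]
R3 ← R3 + (111/73)·R1: [0, -3699/73, 7386/73]
R3 ← R3 + (274/3)·R2: [0, 0, -5985]
3 nonzero rows, so rank(BA) = 3.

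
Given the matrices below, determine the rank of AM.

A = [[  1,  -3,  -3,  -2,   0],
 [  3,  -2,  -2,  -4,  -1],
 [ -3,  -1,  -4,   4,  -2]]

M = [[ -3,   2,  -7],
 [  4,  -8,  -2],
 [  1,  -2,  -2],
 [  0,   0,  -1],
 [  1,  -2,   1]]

3

First compute AM:
[[-18,  32,   7],
 [-20,  28, -10],
 [ -1,  14,  25]]
Now row reduce the product.
R2 ← R2 − (10/9)·R1: [0, -68/9, -160/9]
R3 ← R3 − (1/18)·R1: [0, 110/9, 443/18]
R3 ← R3 + (55/34)·R2: [0, 0, -141/34]
3 nonzero rows, so rank(AM) = 3.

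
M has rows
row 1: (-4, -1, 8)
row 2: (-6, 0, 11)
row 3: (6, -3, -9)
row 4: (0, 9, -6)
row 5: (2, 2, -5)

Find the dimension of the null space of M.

Row reduce to echelon form.
R2 ← R2 − (3/2)·R1: [0, 3/2, -1]
R3 ← R3 + (3/2)·R1: [0, -9/2, 3]
R5 ← R5 + (1/2)·R1: [0, 3/2, -1]
R3 ← R3 + (3)·R2: [0, 0, 0]
R4 ← R4 − (6)·R2: [0, 0, 0]
R5 ← R5 − R2: [0, 0, 0]
2 nonzero rows, so rank(M) = 2.
M has 3 columns; by rank–nullity, nullity = 3 − 2 = 1.

1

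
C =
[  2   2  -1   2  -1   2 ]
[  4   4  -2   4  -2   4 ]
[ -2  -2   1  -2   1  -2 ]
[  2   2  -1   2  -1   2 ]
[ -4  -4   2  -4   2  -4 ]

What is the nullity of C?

Row reduce to echelon form.
R2 ← R2 − (2)·R1: [0, 0, 0, 0, 0, 0]
R3 ← R3 + R1: [0, 0, 0, 0, 0, 0]
R4 ← R4 − R1: [0, 0, 0, 0, 0, 0]
R5 ← R5 + (2)·R1: [0, 0, 0, 0, 0, 0]
1 nonzero row, so rank(C) = 1.
C has 6 columns; by rank–nullity, nullity = 6 − 1 = 5.

5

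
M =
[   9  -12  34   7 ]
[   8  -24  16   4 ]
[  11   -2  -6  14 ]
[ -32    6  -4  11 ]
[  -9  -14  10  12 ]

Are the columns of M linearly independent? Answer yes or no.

Row reduce M to echelon form.
R2 ← R2 − (8/9)·R1: [0, -40/3, -128/9, -20/9]
R3 ← R3 − (11/9)·R1: [0, 38/3, -428/9, 49/9]
R4 ← R4 + (32/9)·R1: [0, -110/3, 1052/9, 323/9]
R5 ← R5 + R1: [0, -26, 44, 19]
R3 ← R3 + (19/20)·R2: [0, 0, -916/15, 10/3]
R4 ← R4 − (11/4)·R2: [0, 0, 156, 42]
R5 ← R5 − (39/20)·R2: [0, 0, 1076/15, 70/3]
R4 ← R4 + (585/229)·R3: [0, 0, 0, 11568/229]
R5 ← R5 + (269/229)·R3: [0, 0, 0, 6240/229]
R5 ← R5 − (130/241)·R4: [0, 0, 0, 0]
4 pivots among 4 columns.
Every column is a pivot column, so the columns are linearly independent.

yes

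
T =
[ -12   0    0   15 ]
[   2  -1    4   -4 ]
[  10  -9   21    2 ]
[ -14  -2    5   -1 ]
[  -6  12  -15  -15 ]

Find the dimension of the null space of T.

0

Row reduce to echelon form.
R2 ← R2 + (1/6)·R1: [0, -1, 4, -3/2]
R3 ← R3 + (5/6)·R1: [0, -9, 21, 29/2]
R4 ← R4 − (7/6)·R1: [0, -2, 5, -37/2]
R5 ← R5 − (1/2)·R1: [0, 12, -15, -45/2]
R3 ← R3 − (9)·R2: [0, 0, -15, 28]
R4 ← R4 − (2)·R2: [0, 0, -3, -31/2]
R5 ← R5 + (12)·R2: [0, 0, 33, -81/2]
R4 ← R4 − (1/5)·R3: [0, 0, 0, -211/10]
R5 ← R5 + (11/5)·R3: [0, 0, 0, 211/10]
R5 ← R5 + R4: [0, 0, 0, 0]
4 nonzero rows, so rank(T) = 4.
T has 4 columns; by rank–nullity, nullity = 4 − 4 = 0.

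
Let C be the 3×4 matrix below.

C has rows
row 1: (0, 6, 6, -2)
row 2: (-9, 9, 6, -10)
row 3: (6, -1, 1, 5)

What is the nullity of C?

2

Row reduce to echelon form.
Swap R1 ↔ R2
R3 ← R3 + (2/3)·R1: [0, 5, 5, -5/3]
R3 ← R3 − (5/6)·R2: [0, 0, 0, 0]
2 nonzero rows, so rank(C) = 2.
C has 4 columns; by rank–nullity, nullity = 4 − 2 = 2.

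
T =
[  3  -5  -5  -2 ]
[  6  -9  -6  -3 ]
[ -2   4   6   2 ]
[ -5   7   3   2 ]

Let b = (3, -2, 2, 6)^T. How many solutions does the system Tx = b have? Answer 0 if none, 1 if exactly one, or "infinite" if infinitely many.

0

Row reduce the augmented matrix [T | b].
R2 ← R2 − (2)·R1: [0, 1, 4, 1, -8]
R3 ← R3 + (2/3)·R1: [0, 2/3, 8/3, 2/3, 4]
R4 ← R4 + (5/3)·R1: [0, -4/3, -16/3, -4/3, 11]
R3 ← R3 − (2/3)·R2: [0, 0, 0, 0, 28/3]
R4 ← R4 + (4/3)·R2: [0, 0, 0, 0, 1/3]
R4 ← R4 − (1/28)·R3: [0, 0, 0, 0, 0]
The echelon form has 3 nonzero rows; the last pivot sits in the augmented column, so rank(T) = 2 but rank([T|b]) = 3.
Since the ranks differ, the system is inconsistent.
It has no solutions.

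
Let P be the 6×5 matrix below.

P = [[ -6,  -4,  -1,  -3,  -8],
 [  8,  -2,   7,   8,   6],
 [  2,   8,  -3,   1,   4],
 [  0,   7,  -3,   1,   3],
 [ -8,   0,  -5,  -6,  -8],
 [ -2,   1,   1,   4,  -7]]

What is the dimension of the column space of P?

4

Row reduce to echelon form.
R2 ← R2 + (4/3)·R1: [0, -22/3, 17/3, 4, -14/3]
R3 ← R3 + (1/3)·R1: [0, 20/3, -10/3, 0, 4/3]
R5 ← R5 − (4/3)·R1: [0, 16/3, -11/3, -2, 8/3]
R6 ← R6 − (1/3)·R1: [0, 7/3, 4/3, 5, -13/3]
R3 ← R3 + (10/11)·R2: [0, 0, 20/11, 40/11, -32/11]
R4 ← R4 + (21/22)·R2: [0, 0, 53/22, 53/11, -16/11]
R5 ← R5 + (8/11)·R2: [0, 0, 5/11, 10/11, -8/11]
R6 ← R6 + (7/22)·R2: [0, 0, 69/22, 69/11, -64/11]
R4 ← R4 − (53/40)·R3: [0, 0, 0, 0, 12/5]
R5 ← R5 − (1/4)·R3: [0, 0, 0, 0, 0]
R6 ← R6 − (69/40)·R3: [0, 0, 0, 0, -4/5]
R6 ← R6 + (1/3)·R4: [0, 0, 0, 0, 0]
Echelon form has 4 nonzero rows, so rank(P) = 4.
The column space has dimension equal to the rank: 4.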